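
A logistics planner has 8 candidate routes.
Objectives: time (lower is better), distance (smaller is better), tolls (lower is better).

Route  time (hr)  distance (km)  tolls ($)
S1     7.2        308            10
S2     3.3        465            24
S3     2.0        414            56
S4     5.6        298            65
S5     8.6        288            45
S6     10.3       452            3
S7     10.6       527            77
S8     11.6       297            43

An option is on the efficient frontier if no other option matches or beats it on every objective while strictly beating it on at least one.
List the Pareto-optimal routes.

S1, S2, S3, S4, S5, S6, S8

S1: not dominated.
S2: not dominated.
S3: not dominated (best time).
S4: not dominated.
S5: not dominated (best distance).
S6: not dominated (best tolls).
S7: dominated by S1 (time 7.2≤10.6, distance 308≤527, tolls 10≤77).
S8: not dominated.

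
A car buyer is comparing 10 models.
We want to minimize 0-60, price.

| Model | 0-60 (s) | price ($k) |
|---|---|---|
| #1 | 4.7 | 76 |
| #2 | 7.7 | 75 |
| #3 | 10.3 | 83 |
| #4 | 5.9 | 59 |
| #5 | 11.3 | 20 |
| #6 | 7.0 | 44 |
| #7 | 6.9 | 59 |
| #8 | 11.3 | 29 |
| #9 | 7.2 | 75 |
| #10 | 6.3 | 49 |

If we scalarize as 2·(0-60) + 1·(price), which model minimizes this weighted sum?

#5

#1: 2·4.7 + 1·76 = 85.4
#2: 2·7.7 + 1·75 = 90.4
#3: 2·10.3 + 1·83 = 103.6
#4: 2·5.9 + 1·59 = 70.8
#5: 2·11.3 + 1·20 = 42.6
#6: 2·7.0 + 1·44 = 58.0
#7: 2·6.9 + 1·59 = 72.8
#8: 2·11.3 + 1·29 = 51.6
#9: 2·7.2 + 1·75 = 89.4
#10: 2·6.3 + 1·49 = 61.6
Lowest: #5 at 42.6.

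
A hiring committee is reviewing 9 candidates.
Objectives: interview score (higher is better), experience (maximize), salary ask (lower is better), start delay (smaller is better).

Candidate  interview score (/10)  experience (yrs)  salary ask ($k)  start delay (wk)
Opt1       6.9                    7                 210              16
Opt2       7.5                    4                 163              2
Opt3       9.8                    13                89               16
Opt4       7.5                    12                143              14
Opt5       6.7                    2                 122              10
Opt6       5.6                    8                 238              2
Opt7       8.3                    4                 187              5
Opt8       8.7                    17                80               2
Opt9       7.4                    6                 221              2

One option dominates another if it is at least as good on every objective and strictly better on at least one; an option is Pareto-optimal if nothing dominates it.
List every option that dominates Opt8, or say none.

Opt1: worse on interview score (6.9 vs 8.7).
Opt2: worse on interview score (7.5 vs 8.7).
Opt3: worse on experience (13 vs 17).
Opt4: worse on interview score (7.5 vs 8.7).
Opt5: worse on interview score (6.7 vs 8.7).
Opt6: worse on interview score (5.6 vs 8.7).
Opt7: worse on interview score (8.3 vs 8.7).
Opt9: worse on interview score (7.4 vs 8.7).
No option dominates Opt8.

none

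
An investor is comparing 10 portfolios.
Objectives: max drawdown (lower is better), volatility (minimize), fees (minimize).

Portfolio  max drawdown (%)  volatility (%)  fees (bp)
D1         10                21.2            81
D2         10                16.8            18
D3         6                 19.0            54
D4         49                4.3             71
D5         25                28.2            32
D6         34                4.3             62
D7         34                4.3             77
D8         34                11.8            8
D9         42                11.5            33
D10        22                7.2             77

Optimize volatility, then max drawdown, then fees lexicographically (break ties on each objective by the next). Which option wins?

First minimize volatility: best is 4.3, kept {D4, D6, D7}.
Then minimize max drawdown: best is 34, kept {D6, D7}.
Then minimize fees: best is 62, kept {D6}.

D6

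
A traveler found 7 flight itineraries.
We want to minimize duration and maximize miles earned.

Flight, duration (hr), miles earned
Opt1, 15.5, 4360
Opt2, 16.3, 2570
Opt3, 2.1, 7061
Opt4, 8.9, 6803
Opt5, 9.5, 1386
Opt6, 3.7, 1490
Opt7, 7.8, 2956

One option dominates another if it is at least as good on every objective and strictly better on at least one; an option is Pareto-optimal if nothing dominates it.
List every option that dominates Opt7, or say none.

Opt3: duration 2.1≤7.8, miles earned 7061≥2956 — dominates Opt7.
Others (Opt1, Opt2, Opt4, Opt5, Opt6) are each worse than Opt7 on at least one objective.

Opt3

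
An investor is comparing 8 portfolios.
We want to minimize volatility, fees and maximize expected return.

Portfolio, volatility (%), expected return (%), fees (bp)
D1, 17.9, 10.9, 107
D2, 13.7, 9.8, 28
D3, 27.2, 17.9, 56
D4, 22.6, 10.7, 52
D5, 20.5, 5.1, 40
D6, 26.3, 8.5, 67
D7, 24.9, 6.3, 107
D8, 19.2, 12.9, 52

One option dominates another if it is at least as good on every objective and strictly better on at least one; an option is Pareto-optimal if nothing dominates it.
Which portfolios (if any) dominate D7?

D1, D2, D4, D8

D1: volatility 17.9≤24.9, expected return 10.9≥6.3, fees 107≤107 — dominates D7.
D2: volatility 13.7≤24.9, expected return 9.8≥6.3, fees 28≤107 — dominates D7.
D4: volatility 22.6≤24.9, expected return 10.7≥6.3, fees 52≤107 — dominates D7.
D8: volatility 19.2≤24.9, expected return 12.9≥6.3, fees 52≤107 — dominates D7.
Others (D3, D5, D6) are each worse than D7 on at least one objective.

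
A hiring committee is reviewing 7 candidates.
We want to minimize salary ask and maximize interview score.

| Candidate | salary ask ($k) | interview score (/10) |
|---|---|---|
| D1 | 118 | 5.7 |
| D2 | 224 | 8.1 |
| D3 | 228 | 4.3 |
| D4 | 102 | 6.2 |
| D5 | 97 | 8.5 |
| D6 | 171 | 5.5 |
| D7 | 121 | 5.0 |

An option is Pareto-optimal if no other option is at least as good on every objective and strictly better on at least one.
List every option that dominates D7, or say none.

D1, D4, D5

D1: salary ask 118≤121, interview score 5.7≥5.0 — dominates D7.
D4: salary ask 102≤121, interview score 6.2≥5.0 — dominates D7.
D5: salary ask 97≤121, interview score 8.5≥5.0 — dominates D7.
Others (D2, D3, D6) are each worse than D7 on at least one objective.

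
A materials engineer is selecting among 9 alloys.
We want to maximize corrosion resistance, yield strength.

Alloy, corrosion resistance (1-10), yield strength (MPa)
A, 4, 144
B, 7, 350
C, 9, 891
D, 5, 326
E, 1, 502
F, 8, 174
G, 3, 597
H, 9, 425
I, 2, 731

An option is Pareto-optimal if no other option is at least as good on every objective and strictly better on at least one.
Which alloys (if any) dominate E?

C, G, I

C: corrosion resistance 9≥1, yield strength 891≥502 — dominates E.
G: corrosion resistance 3≥1, yield strength 597≥502 — dominates E.
I: corrosion resistance 2≥1, yield strength 731≥502 — dominates E.
Others (A, B, D, F, H) are each worse than E on at least one objective.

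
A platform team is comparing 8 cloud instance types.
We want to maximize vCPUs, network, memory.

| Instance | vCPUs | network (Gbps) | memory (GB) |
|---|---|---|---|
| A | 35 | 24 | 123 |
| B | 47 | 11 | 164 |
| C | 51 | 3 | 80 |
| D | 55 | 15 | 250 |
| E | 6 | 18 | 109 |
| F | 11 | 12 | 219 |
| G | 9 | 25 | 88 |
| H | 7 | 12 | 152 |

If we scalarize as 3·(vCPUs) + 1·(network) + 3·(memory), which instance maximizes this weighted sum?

A: 3·35 + 1·24 + 3·123 = 498
B: 3·47 + 1·11 + 3·164 = 644
C: 3·51 + 1·3 + 3·80 = 396
D: 3·55 + 1·15 + 3·250 = 930
E: 3·6 + 1·18 + 3·109 = 363
F: 3·11 + 1·12 + 3·219 = 702
G: 3·9 + 1·25 + 3·88 = 316
H: 3·7 + 1·12 + 3·152 = 489
Highest: D at 930.

D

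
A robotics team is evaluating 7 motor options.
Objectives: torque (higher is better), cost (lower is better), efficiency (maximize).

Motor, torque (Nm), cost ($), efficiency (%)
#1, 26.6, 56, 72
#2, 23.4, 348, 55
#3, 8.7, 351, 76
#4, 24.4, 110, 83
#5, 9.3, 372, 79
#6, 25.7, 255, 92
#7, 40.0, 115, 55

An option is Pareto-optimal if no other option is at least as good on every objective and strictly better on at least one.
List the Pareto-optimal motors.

#1, #4, #6, #7

#1: not dominated (best cost).
#2: dominated by #1 (torque 26.6≥23.4, cost 56≤348, efficiency 72≥55).
#3: dominated by #4 (torque 24.4≥8.7, cost 110≤351, efficiency 83≥76).
#4: not dominated.
#5: dominated by #4 (torque 24.4≥9.3, cost 110≤372, efficiency 83≥79).
#6: not dominated (best efficiency).
#7: not dominated (best torque).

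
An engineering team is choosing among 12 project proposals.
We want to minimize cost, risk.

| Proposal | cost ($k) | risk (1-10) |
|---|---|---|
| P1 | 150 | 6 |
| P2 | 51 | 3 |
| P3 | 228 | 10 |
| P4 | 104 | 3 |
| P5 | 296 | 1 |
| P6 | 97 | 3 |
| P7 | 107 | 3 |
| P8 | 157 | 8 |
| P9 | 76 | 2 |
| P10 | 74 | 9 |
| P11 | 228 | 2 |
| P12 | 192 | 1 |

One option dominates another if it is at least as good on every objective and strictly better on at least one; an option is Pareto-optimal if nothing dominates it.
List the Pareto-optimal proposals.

P2, P9, P12

P1: dominated by P2 (cost 51≤150, risk 3≤6).
P2: not dominated (best cost).
P3: dominated by P1 (cost 150≤228, risk 6≤10).
P4: dominated by P2 (cost 51≤104, risk 3≤3).
P5: dominated by P12 (cost 192≤296, risk 1≤1).
P6: dominated by P2 (cost 51≤97, risk 3≤3).
P7: dominated by P2 (cost 51≤107, risk 3≤3).
P8: dominated by P1 (cost 150≤157, risk 6≤8).
P9: not dominated.
P10: dominated by P2 (cost 51≤74, risk 3≤9).
P11: dominated by P9 (cost 76≤228, risk 2≤2).
P12: not dominated.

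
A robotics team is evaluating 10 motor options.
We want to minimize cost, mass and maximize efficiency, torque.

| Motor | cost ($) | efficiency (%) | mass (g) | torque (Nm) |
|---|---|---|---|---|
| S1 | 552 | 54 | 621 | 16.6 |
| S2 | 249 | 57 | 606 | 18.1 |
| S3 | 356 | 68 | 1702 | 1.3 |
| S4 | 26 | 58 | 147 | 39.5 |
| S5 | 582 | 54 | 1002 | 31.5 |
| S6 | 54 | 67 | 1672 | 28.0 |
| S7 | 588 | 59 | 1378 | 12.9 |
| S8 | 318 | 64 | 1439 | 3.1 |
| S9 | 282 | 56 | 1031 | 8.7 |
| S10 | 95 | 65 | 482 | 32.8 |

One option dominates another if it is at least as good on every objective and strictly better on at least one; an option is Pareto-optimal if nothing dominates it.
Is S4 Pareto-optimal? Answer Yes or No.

S1: worse on cost (552 vs 26).
S2: worse on cost (249 vs 26).
S3: worse on cost (356 vs 26).
S5: worse on cost (582 vs 26).
S6: worse on cost (54 vs 26).
S7: worse on cost (588 vs 26).
S8: worse on cost (318 vs 26).
S9: worse on cost (282 vs 26).
S10: worse on cost (95 vs 26).
No option is at least as good as S4 on every objective and strictly better on one.

Yes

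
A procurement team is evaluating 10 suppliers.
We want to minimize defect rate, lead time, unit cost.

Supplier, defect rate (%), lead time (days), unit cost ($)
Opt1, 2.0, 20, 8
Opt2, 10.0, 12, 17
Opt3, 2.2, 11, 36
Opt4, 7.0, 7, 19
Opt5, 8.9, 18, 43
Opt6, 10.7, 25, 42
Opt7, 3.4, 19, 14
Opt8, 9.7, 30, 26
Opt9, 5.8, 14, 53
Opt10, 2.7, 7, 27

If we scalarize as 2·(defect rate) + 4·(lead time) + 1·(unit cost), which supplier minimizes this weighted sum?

Opt1: 2·2.0 + 4·20 + 1·8 = 92.0
Opt2: 2·10.0 + 4·12 + 1·17 = 85.0
Opt3: 2·2.2 + 4·11 + 1·36 = 84.4
Opt4: 2·7.0 + 4·7 + 1·19 = 61.0
Opt5: 2·8.9 + 4·18 + 1·43 = 132.8
Opt6: 2·10.7 + 4·25 + 1·42 = 163.4
Opt7: 2·3.4 + 4·19 + 1·14 = 96.8
Opt8: 2·9.7 + 4·30 + 1·26 = 165.4
Opt9: 2·5.8 + 4·14 + 1·53 = 120.6
Opt10: 2·2.7 + 4·7 + 1·27 = 60.4
Lowest: Opt10 at 60.4.

Opt10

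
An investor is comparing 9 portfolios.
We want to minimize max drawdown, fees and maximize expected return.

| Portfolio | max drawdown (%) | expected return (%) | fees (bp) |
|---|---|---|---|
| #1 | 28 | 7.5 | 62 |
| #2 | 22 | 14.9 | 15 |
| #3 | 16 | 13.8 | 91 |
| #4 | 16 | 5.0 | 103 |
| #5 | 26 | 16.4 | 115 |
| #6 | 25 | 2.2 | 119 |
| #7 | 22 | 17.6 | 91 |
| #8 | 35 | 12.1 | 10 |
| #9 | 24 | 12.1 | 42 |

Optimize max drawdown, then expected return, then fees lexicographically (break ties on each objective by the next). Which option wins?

#3

First minimize max drawdown: best is 16, kept {#3, #4}.
Then maximize expected return: best is 13.8, kept {#3}.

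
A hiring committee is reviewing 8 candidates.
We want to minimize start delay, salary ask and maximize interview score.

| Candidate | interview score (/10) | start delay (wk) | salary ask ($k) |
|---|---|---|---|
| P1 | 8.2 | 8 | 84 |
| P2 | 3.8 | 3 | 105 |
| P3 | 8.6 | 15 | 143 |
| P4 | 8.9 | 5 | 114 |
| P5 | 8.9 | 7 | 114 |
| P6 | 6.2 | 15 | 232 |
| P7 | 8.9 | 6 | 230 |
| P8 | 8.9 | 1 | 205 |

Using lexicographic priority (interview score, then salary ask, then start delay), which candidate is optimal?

P4

First maximize interview score: best is 8.9, kept {P4, P5, P7, P8}.
Then minimize salary ask: best is 114, kept {P4, P5}.
Then minimize start delay: best is 5, kept {P4}.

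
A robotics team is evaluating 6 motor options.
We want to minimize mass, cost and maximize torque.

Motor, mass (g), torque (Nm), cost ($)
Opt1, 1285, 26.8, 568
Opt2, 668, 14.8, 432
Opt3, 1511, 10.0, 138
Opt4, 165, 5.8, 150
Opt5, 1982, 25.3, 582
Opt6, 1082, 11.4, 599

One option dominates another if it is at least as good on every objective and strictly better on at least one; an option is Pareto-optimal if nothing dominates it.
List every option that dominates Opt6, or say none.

Opt2

Opt2: mass 668≤1082, torque 14.8≥11.4, cost 432≤599 — dominates Opt6.
Others (Opt1, Opt3, Opt4, Opt5) are each worse than Opt6 on at least one objective.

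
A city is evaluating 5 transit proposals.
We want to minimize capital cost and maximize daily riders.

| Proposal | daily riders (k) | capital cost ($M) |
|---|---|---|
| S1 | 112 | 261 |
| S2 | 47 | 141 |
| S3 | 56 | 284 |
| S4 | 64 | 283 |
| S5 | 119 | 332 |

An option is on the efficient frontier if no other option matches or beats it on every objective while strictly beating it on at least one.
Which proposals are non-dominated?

S1, S2, S5

S1: not dominated.
S2: not dominated (best capital cost).
S3: dominated by S1 (daily riders 112≥56, capital cost 261≤284).
S4: dominated by S1 (daily riders 112≥64, capital cost 261≤283).
S5: not dominated (best daily riders).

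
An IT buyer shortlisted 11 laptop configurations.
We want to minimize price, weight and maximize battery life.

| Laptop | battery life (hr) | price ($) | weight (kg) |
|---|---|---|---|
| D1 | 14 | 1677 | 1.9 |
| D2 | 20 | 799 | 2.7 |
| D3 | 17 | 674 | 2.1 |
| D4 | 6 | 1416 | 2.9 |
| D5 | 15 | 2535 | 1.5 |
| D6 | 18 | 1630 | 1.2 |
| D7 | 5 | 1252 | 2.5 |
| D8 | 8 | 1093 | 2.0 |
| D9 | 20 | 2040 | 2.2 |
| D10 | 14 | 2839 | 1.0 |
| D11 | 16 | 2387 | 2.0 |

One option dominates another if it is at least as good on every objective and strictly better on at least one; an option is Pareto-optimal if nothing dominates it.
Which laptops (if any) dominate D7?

D3, D8

D3: battery life 17≥5, price 674≤1252, weight 2.1≤2.5 — dominates D7.
D8: battery life 8≥5, price 1093≤1252, weight 2.0≤2.5 — dominates D7.
Others (D1, D2, D4, D5, D6, D9, D10, D11) are each worse than D7 on at least one objective.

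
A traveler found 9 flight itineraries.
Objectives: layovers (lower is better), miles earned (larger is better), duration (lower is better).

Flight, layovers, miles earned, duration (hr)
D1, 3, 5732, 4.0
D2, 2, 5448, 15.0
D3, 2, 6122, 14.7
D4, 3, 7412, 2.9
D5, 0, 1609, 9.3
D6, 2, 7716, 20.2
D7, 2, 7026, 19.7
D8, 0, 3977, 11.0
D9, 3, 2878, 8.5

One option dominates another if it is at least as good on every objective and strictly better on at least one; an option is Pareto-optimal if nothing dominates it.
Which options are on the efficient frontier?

D1: dominated by D4 (layovers 3≤3, miles earned 7412≥5732, duration 2.9≤4.0).
D2: dominated by D3 (layovers 2≤2, miles earned 6122≥5448, duration 14.7≤15.0).
D3: not dominated.
D4: not dominated (best duration).
D5: not dominated.
D6: not dominated (best miles earned).
D7: not dominated.
D8: not dominated.
D9: dominated by D1 (layovers 3≤3, miles earned 5732≥2878, duration 4.0≤8.5).

D3, D4, D5, D6, D7, D8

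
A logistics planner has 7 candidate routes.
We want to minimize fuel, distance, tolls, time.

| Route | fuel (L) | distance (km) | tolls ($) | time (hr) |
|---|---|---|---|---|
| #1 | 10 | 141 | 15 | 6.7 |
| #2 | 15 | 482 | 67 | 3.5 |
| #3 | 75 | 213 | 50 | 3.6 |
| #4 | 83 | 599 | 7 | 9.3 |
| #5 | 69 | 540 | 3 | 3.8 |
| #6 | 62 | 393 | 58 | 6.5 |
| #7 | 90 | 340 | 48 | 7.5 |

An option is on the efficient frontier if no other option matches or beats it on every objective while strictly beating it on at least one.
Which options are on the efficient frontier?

#1: not dominated (best fuel).
#2: not dominated (best time).
#3: not dominated.
#4: dominated by #5 (fuel 69≤83, distance 540≤599, tolls 3≤7, time 3.8≤9.3).
#5: not dominated (best tolls).
#6: not dominated.
#7: dominated by #1 (fuel 10≤90, distance 141≤340, tolls 15≤48, time 6.7≤7.5).

#1, #2, #3, #5, #6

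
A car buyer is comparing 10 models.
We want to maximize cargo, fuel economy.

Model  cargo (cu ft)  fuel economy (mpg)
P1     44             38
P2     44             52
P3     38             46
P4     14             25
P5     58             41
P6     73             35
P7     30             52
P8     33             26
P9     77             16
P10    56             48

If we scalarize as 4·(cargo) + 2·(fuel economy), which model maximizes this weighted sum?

P1: 4·44 + 2·38 = 252
P2: 4·44 + 2·52 = 280
P3: 4·38 + 2·46 = 244
P4: 4·14 + 2·25 = 106
P5: 4·58 + 2·41 = 314
P6: 4·73 + 2·35 = 362
P7: 4·30 + 2·52 = 224
P8: 4·33 + 2·26 = 184
P9: 4·77 + 2·16 = 340
P10: 4·56 + 2·48 = 320
Highest: P6 at 362.

P6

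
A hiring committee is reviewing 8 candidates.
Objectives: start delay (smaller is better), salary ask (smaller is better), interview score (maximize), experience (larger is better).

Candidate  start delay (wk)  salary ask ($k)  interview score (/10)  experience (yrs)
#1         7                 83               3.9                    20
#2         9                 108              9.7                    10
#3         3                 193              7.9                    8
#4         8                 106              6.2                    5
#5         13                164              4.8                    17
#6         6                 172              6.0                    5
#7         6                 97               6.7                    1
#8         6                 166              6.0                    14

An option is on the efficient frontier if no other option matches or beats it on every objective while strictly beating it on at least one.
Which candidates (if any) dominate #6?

#8: start delay 6≤6, salary ask 166≤172, interview score 6.0≥6.0, experience 14≥5 — dominates #6.
Others (#1, #2, #3, #4, #5, #7) are each worse than #6 on at least one objective.

#8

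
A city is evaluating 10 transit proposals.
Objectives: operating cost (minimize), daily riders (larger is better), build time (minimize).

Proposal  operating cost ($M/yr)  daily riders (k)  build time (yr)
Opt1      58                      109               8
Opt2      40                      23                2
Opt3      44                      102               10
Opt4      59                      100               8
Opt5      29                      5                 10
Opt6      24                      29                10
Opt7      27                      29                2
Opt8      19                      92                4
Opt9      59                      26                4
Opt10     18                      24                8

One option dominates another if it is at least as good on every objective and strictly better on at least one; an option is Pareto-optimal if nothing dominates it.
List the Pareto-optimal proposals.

Opt1, Opt3, Opt7, Opt8, Opt10

Opt1: not dominated (best daily riders).
Opt2: dominated by Opt7 (operating cost 27≤40, daily riders 29≥23, build time 2≤2).
Opt3: not dominated.
Opt4: dominated by Opt1 (operating cost 58≤59, daily riders 109≥100, build time 8≤8).
Opt5: dominated by Opt6 (operating cost 24≤29, daily riders 29≥5, build time 10≤10).
Opt6: dominated by Opt8 (operating cost 19≤24, daily riders 92≥29, build time 4≤10).
Opt7: not dominated.
Opt8: not dominated.
Opt9: dominated by Opt7 (operating cost 27≤59, daily riders 29≥26, build time 2≤4).
Opt10: not dominated (best operating cost).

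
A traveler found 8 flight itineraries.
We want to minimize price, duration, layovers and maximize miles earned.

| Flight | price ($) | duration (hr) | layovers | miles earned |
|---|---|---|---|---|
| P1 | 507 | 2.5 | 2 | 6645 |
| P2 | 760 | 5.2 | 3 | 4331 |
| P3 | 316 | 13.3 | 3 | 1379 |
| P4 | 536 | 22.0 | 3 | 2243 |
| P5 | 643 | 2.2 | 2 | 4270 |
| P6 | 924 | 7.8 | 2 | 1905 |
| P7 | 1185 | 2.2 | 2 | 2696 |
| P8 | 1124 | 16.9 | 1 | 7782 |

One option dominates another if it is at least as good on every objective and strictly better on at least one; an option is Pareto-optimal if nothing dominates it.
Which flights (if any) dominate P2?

P1

P1: price 507≤760, duration 2.5≤5.2, layovers 2≤3, miles earned 6645≥4331 — dominates P2.
Others (P3, P4, P5, P6, P7, P8) are each worse than P2 on at least one objective.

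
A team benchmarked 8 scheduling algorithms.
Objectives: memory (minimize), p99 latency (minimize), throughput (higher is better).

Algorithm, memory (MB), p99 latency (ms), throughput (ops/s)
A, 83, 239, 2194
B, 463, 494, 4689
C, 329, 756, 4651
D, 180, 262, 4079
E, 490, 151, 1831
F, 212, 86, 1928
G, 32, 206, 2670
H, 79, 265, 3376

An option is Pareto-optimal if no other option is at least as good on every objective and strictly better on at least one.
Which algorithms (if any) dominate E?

F

F: memory 212≤490, p99 latency 86≤151, throughput 1928≥1831 — dominates E.
Others (A, B, C, D, G, H) are each worse than E on at least one objective.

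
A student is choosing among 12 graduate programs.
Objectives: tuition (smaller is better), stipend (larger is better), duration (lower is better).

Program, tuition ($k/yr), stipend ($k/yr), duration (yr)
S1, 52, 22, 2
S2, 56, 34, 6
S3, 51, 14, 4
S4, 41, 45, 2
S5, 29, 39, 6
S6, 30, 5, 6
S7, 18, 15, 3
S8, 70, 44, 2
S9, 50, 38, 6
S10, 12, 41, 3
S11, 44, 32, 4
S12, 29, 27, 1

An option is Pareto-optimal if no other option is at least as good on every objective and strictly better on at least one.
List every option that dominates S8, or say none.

S4: tuition 41≤70, stipend 45≥44, duration 2≤2 — dominates S8.
Others (S1, S2, S3, S5, S6, S7, S9, S10, S11, S12) are each worse than S8 on at least one objective.

S4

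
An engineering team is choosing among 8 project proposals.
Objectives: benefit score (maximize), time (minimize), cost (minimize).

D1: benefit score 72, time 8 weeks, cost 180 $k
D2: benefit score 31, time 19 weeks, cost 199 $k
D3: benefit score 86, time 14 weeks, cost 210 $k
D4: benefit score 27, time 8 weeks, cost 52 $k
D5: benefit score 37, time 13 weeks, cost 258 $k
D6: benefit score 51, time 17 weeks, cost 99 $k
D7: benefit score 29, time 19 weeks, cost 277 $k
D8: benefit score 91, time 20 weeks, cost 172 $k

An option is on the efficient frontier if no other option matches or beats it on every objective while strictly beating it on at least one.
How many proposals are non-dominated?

D1: not dominated.
D2: dominated by D1 (benefit score 72≥31, time 8≤19, cost 180≤199).
D3: not dominated.
D4: not dominated (best cost).
D5: dominated by D1 (benefit score 72≥37, time 8≤13, cost 180≤258).
D6: not dominated.
D7: dominated by D1 (benefit score 72≥29, time 8≤19, cost 180≤277).
D8: not dominated (best benefit score).
Pareto-optimal: D1, D3, D4, D6, D8 → 5.

5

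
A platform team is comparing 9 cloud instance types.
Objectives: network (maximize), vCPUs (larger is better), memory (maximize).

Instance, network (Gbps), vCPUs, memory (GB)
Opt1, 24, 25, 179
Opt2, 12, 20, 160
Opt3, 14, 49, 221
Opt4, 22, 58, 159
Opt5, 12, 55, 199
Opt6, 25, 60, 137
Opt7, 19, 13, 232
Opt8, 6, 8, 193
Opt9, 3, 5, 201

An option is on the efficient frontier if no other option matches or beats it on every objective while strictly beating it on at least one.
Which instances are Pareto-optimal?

Opt1, Opt3, Opt4, Opt5, Opt6, Opt7

Opt1: not dominated.
Opt2: dominated by Opt1 (network 24≥12, vCPUs 25≥20, memory 179≥160).
Opt3: not dominated.
Opt4: not dominated.
Opt5: not dominated.
Opt6: not dominated (best network).
Opt7: not dominated (best memory).
Opt8: dominated by Opt3 (network 14≥6, vCPUs 49≥8, memory 221≥193).
Opt9: dominated by Opt3 (network 14≥3, vCPUs 49≥5, memory 221≥201).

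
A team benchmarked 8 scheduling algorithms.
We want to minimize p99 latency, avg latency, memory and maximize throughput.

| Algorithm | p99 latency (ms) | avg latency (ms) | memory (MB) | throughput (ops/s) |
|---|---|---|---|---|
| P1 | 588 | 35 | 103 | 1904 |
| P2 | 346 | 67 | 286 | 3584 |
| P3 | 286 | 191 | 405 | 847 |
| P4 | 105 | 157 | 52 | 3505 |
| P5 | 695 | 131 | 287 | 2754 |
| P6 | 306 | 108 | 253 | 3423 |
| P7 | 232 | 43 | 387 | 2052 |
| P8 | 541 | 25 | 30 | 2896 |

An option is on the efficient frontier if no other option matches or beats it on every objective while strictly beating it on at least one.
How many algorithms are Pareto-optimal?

5

P1: dominated by P8 (p99 latency 541≤588, avg latency 25≤35, memory 30≤103, throughput 2896≥1904).
P2: not dominated (best throughput).
P3: dominated by P4 (p99 latency 105≤286, avg latency 157≤191, memory 52≤405, throughput 3505≥847).
P4: not dominated (best p99 latency).
P5: dominated by P2 (p99 latency 346≤695, avg latency 67≤131, memory 286≤287, throughput 3584≥2754).
P6: not dominated.
P7: not dominated.
P8: not dominated (best avg latency).
Pareto-optimal: P2, P4, P6, P7, P8 → 5.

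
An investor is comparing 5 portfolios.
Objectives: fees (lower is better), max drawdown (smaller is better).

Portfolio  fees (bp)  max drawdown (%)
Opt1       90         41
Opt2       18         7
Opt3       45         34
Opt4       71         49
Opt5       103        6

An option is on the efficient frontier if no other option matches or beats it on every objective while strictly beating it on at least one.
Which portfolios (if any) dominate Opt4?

Opt2: fees 18≤71, max drawdown 7≤49 — dominates Opt4.
Opt3: fees 45≤71, max drawdown 34≤49 — dominates Opt4.
Others (Opt1, Opt5) are each worse than Opt4 on at least one objective.

Opt2, Opt3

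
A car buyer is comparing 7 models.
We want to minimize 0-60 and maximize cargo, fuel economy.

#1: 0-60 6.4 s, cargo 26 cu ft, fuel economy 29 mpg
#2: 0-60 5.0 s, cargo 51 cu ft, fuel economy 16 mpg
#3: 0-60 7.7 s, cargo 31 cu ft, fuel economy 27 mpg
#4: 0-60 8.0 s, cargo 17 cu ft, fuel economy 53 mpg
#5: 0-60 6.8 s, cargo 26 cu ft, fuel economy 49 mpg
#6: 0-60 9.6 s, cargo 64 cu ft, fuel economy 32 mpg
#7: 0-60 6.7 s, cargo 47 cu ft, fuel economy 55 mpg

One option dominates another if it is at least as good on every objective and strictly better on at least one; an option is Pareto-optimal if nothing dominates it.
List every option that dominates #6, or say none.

#1: worse on cargo (26 vs 64).
#2: worse on cargo (51 vs 64).
#3: worse on cargo (31 vs 64).
#4: worse on cargo (17 vs 64).
#5: worse on cargo (26 vs 64).
#7: worse on cargo (47 vs 64).
No option dominates #6.

none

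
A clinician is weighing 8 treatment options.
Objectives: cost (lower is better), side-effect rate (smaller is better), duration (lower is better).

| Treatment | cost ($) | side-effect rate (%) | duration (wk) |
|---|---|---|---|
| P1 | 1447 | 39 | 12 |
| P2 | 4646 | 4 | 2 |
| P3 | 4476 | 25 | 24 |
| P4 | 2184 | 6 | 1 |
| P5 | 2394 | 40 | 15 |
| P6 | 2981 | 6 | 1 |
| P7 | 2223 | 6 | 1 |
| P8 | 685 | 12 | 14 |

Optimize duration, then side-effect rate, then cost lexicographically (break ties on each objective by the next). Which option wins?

P4

First minimize duration: best is 1, kept {P4, P6, P7}.
Then minimize side-effect rate: best is 6, kept {P4, P6, P7}.
Then minimize cost: best is 2184, kept {P4}.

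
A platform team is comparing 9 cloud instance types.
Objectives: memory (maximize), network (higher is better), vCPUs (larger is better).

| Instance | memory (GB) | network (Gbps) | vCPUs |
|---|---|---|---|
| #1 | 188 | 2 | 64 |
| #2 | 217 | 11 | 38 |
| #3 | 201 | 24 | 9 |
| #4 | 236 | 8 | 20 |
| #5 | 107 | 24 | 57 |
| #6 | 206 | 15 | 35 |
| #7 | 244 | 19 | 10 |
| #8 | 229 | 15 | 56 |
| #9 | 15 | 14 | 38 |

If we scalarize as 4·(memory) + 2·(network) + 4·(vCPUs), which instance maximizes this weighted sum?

#8

#1: 4·188 + 2·2 + 4·64 = 1012
#2: 4·217 + 2·11 + 4·38 = 1042
#3: 4·201 + 2·24 + 4·9 = 888
#4: 4·236 + 2·8 + 4·20 = 1040
#5: 4·107 + 2·24 + 4·57 = 704
#6: 4·206 + 2·15 + 4·35 = 994
#7: 4·244 + 2·19 + 4·10 = 1054
#8: 4·229 + 2·15 + 4·56 = 1170
#9: 4·15 + 2·14 + 4·38 = 240
Highest: #8 at 1170.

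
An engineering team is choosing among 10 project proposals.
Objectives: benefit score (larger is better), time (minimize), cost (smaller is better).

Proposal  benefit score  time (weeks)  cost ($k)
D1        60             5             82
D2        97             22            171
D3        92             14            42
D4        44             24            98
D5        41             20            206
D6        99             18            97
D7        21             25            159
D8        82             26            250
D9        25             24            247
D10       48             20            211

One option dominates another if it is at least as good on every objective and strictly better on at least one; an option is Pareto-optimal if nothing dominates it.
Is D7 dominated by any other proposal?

Yes

D1 vs D7: benefit score 60≥21, time 5≤25, cost 82≤159 — D1 is at least as good on every objective and strictly better on at least one, so D1 dominates D7.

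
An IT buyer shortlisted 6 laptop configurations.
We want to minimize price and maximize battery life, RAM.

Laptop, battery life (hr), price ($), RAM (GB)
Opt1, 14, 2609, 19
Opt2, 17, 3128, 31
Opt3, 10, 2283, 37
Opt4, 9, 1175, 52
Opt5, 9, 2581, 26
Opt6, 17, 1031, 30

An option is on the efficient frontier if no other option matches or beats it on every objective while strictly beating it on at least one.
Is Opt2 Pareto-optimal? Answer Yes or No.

Opt1: worse on battery life (14 vs 17).
Opt3: worse on battery life (10 vs 17).
Opt4: worse on battery life (9 vs 17).
Opt5: worse on battery life (9 vs 17).
Opt6: worse on RAM (30 vs 31).
No option is at least as good as Opt2 on every objective and strictly better on one.

Yes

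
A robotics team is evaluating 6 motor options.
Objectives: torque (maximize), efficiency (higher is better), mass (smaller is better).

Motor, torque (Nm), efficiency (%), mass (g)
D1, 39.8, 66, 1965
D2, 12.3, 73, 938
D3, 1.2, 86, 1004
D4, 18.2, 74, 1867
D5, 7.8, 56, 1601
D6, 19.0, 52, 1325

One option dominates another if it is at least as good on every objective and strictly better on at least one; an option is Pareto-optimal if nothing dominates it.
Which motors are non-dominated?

D1: not dominated (best torque).
D2: not dominated (best mass).
D3: not dominated (best efficiency).
D4: not dominated.
D5: dominated by D2 (torque 12.3≥7.8, efficiency 73≥56, mass 938≤1601).
D6: not dominated.

D1, D2, D3, D4, D6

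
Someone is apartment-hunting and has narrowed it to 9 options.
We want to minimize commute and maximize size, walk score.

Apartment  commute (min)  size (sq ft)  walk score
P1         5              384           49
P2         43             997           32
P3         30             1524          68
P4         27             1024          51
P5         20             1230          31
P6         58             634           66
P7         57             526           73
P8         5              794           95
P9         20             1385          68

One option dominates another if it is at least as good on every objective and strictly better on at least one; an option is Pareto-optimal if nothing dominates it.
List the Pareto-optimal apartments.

P3, P8, P9

P1: dominated by P8 (commute 5≤5, size 794≥384, walk score 95≥49).
P2: dominated by P3 (commute 30≤43, size 1524≥997, walk score 68≥32).
P3: not dominated (best size).
P4: dominated by P9 (commute 20≤27, size 1385≥1024, walk score 68≥51).
P5: dominated by P9 (commute 20≤20, size 1385≥1230, walk score 68≥31).
P6: dominated by P3 (commute 30≤58, size 1524≥634, walk score 68≥66).
P7: dominated by P8 (commute 5≤57, size 794≥526, walk score 95≥73).
P8: not dominated (best walk score).
P9: not dominated.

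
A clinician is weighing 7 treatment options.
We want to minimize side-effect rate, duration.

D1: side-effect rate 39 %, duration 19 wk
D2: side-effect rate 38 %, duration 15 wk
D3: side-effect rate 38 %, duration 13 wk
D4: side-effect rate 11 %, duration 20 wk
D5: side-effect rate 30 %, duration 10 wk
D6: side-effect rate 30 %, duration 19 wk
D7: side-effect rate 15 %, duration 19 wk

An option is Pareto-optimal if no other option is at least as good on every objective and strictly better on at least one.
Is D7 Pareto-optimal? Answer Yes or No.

D1: worse on side-effect rate (39 vs 15).
D2: worse on side-effect rate (38 vs 15).
D3: worse on side-effect rate (38 vs 15).
D4: worse on duration (20 vs 19).
D5: worse on side-effect rate (30 vs 15).
D6: worse on side-effect rate (30 vs 15).
No option is at least as good as D7 on every objective and strictly better on one.

Yes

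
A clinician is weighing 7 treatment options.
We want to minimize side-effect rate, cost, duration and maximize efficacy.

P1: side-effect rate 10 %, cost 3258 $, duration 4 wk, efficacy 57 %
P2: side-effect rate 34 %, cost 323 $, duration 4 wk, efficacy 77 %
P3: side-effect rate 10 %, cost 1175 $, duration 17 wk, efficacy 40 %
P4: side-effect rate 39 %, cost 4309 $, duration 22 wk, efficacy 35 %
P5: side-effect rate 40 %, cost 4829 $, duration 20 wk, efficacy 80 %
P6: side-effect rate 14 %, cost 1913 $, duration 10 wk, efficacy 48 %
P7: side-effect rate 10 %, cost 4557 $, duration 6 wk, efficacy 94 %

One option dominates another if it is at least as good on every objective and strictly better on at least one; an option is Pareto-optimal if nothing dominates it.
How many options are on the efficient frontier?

5

P1: not dominated.
P2: not dominated (best cost).
P3: not dominated.
P4: dominated by P1 (side-effect rate 10≤39, cost 3258≤4309, duration 4≤22, efficacy 57≥35).
P5: dominated by P7 (side-effect rate 10≤40, cost 4557≤4829, duration 6≤20, efficacy 94≥80).
P6: not dominated.
P7: not dominated (best efficacy).
Pareto-optimal: P1, P2, P3, P6, P7 → 5.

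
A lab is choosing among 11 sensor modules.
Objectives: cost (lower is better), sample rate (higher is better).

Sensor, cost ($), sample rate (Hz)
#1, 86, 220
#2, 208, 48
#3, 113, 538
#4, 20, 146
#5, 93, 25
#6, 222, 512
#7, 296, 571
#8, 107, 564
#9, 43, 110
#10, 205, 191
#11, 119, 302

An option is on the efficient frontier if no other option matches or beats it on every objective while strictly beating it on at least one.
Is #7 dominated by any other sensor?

No

#1: worse on sample rate (220 vs 571).
#2: worse on sample rate (48 vs 571).
#3: worse on sample rate (538 vs 571).
#4: worse on sample rate (146 vs 571).
#5: worse on sample rate (25 vs 571).
#6: worse on sample rate (512 vs 571).
#8: worse on sample rate (564 vs 571).
#9: worse on sample rate (110 vs 571).
#10: worse on sample rate (191 vs 571).
#11: worse on sample rate (302 vs 571).
No option is at least as good as #7 on every objective and strictly better on one.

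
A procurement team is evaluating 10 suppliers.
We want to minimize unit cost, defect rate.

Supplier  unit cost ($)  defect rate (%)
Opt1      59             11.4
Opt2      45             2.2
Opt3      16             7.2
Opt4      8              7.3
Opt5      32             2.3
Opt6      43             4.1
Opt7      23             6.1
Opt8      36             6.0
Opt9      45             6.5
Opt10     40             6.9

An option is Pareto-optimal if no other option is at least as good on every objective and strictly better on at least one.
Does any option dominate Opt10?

Yes

Opt5 vs Opt10: unit cost 32≤40, defect rate 2.3≤6.9 — Opt5 is at least as good on every objective and strictly better on at least one, so Opt5 dominates Opt10.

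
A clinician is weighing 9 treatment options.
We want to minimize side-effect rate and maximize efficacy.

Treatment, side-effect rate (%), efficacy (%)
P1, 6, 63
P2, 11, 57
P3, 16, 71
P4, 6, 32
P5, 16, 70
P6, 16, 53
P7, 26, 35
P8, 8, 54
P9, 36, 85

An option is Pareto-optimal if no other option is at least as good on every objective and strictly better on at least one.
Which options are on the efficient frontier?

P1, P3, P9

P1: not dominated.
P2: dominated by P1 (side-effect rate 6≤11, efficacy 63≥57).
P3: not dominated.
P4: dominated by P1 (side-effect rate 6≤6, efficacy 63≥32).
P5: dominated by P3 (side-effect rate 16≤16, efficacy 71≥70).
P6: dominated by P1 (side-effect rate 6≤16, efficacy 63≥53).
P7: dominated by P1 (side-effect rate 6≤26, efficacy 63≥35).
P8: dominated by P1 (side-effect rate 6≤8, efficacy 63≥54).
P9: not dominated (best efficacy).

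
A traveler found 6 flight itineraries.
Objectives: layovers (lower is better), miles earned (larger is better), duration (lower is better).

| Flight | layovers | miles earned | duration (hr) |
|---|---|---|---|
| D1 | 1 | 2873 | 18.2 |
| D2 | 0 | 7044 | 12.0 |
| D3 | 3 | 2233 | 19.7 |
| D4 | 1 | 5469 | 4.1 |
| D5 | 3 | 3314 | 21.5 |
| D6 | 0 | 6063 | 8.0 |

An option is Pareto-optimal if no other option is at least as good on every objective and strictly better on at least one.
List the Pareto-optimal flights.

D1: dominated by D2 (layovers 0≤1, miles earned 7044≥2873, duration 12.0≤18.2).
D2: not dominated (best miles earned).
D3: dominated by D1 (layovers 1≤3, miles earned 2873≥2233, duration 18.2≤19.7).
D4: not dominated (best duration).
D5: dominated by D2 (layovers 0≤3, miles earned 7044≥3314, duration 12.0≤21.5).
D6: not dominated.

D2, D4, D6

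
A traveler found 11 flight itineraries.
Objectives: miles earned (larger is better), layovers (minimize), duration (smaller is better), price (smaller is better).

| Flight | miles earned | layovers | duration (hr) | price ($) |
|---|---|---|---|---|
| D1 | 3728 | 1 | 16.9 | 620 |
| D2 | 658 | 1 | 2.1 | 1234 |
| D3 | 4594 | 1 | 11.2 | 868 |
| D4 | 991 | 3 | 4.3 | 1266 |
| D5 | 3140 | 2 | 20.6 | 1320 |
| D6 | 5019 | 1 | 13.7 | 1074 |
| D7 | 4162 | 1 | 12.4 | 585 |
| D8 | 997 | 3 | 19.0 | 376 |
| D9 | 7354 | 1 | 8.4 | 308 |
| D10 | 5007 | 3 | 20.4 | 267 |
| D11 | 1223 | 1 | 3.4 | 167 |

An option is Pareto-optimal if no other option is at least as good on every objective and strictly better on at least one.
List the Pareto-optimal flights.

D1: dominated by D7 (miles earned 4162≥3728, layovers 1≤1, duration 12.4≤16.9, price 585≤620).
D2: not dominated (best duration).
D3: dominated by D9 (miles earned 7354≥4594, layovers 1≤1, duration 8.4≤11.2, price 308≤868).
D4: dominated by D11 (miles earned 1223≥991, layovers 1≤3, duration 3.4≤4.3, price 167≤1266).
D5: dominated by D1 (miles earned 3728≥3140, layovers 1≤2, duration 16.9≤20.6, price 620≤1320).
D6: dominated by D9 (miles earned 7354≥5019, layovers 1≤1, duration 8.4≤13.7, price 308≤1074).
D7: dominated by D9 (miles earned 7354≥4162, layovers 1≤1, duration 8.4≤12.4, price 308≤585).
D8: dominated by D9 (miles earned 7354≥997, layovers 1≤3, duration 8.4≤19.0, price 308≤376).
D9: not dominated (best miles earned).
D10: not dominated.
D11: not dominated (best price).

D2, D9, D10, D11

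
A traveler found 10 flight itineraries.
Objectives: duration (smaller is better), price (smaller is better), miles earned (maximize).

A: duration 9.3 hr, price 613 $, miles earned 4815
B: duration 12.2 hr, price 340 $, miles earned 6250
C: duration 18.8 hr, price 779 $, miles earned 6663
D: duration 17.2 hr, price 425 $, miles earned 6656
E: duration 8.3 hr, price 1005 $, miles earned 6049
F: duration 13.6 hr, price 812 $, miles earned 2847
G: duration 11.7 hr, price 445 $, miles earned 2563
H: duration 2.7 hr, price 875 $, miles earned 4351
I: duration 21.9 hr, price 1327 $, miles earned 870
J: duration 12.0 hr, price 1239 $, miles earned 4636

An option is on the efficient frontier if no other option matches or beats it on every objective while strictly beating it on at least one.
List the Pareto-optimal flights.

A: not dominated.
B: not dominated (best price).
C: not dominated (best miles earned).
D: not dominated.
E: not dominated.
F: dominated by A (duration 9.3≤13.6, price 613≤812, miles earned 4815≥2847).
G: not dominated.
H: not dominated (best duration).
I: dominated by A (duration 9.3≤21.9, price 613≤1327, miles earned 4815≥870).
J: dominated by A (duration 9.3≤12.0, price 613≤1239, miles earned 4815≥4636).

A, B, C, D, E, G, H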